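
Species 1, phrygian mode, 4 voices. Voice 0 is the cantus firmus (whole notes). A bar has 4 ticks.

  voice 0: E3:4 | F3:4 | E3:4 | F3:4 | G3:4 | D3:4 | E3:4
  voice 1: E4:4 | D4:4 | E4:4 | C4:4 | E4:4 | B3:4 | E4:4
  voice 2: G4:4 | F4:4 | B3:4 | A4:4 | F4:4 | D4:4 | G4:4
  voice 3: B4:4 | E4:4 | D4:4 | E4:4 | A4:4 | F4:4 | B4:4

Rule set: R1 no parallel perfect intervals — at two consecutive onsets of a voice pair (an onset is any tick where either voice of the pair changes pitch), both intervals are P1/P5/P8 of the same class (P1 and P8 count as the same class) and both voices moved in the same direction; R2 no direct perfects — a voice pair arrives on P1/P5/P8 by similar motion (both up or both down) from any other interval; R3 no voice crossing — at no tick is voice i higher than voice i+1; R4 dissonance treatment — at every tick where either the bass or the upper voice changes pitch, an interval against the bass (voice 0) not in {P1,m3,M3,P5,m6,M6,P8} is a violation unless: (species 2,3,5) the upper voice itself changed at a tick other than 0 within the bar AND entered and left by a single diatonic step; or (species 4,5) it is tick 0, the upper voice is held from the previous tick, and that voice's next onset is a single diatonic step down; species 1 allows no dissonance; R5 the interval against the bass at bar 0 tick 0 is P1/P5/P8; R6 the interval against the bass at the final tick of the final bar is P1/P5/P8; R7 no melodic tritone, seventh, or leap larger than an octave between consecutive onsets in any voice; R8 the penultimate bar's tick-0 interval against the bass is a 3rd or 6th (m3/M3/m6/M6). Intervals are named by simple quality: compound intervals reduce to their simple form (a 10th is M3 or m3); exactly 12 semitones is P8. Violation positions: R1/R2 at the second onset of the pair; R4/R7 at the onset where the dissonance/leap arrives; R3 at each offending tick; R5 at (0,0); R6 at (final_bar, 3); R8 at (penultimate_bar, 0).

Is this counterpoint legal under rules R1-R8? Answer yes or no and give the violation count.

bar 0: v0=E3 v1=E4 v2=G4 v3=B4 (P5)
bar 1: v0=F3 v1=D4 v2=F4 v3=E4 (M7)
bar 2: v0=E3 v1=E4 v2=B3 v3=D4 (m7)
bar 3: v0=F3 v1=C4 v2=A4 v3=E4 (M7)
bar 4: v0=G3 v1=E4 v2=F4 v3=A4 (M2)
bar 5: v0=D3 v1=B3 v2=D4 v3=F4 (m3)
bar 6: v0=E3 v1=E4 v2=G4 v3=B4 (P5)
  R5 @ bar0.0: opens on m3
  R3 @ bar1.0: F4 above E4
  R4 @ bar1.0: F3/E4 M7 untreated
  R3 @ bar1.1: F4 above E4
  R3 @ bar1.2: F4 above E4
  R3 @ bar1.3: F4 above E4
  R2 @ bar2.0: F3/F4 P8 -> E3/B3 P5 similar
  R3 @ bar2.0: E4 above B3
  R4 @ bar2.0: E3/D4 m7 untreated
  R7 @ bar2.0: F4->B3 leap 6st
  R3 @ bar2.1: E4 above B3
  R3 @ bar2.2: E4 above B3
  R3 @ bar2.3: E4 above B3
  R3 @ bar3.0: A4 above E4
  R4 @ bar3.0: F3/E4 M7 untreated
  R7 @ bar3.0: B3->A4 leap 10st
  R3 @ bar3.1: A4 above E4
  R3 @ bar3.2: A4 above E4
  R3 @ bar3.3: A4 above E4
  R4 @ bar4.0: G3/F4 m7 untreated
  R4 @ bar4.0: G3/A4 M2 untreated
  R2 @ bar5.0: G3/F4 m7 -> D3/D4 P8 similar
  R8 @ bar5.0: penult P8 not 3rd/6th
  R2 @ bar6.0: D3/B3 M6 -> E3/E4 P8 similar
  R2 @ bar6.0: D3/F4 m3 -> E3/B4 P5 similar
  R2 @ bar6.0: B3/F4 TT -> E4/B4 P5 similar
  R7 @ bar6.0: F4->B4 leap 6st
  R6 @ bar6.3: closes on m3

No (28 violations)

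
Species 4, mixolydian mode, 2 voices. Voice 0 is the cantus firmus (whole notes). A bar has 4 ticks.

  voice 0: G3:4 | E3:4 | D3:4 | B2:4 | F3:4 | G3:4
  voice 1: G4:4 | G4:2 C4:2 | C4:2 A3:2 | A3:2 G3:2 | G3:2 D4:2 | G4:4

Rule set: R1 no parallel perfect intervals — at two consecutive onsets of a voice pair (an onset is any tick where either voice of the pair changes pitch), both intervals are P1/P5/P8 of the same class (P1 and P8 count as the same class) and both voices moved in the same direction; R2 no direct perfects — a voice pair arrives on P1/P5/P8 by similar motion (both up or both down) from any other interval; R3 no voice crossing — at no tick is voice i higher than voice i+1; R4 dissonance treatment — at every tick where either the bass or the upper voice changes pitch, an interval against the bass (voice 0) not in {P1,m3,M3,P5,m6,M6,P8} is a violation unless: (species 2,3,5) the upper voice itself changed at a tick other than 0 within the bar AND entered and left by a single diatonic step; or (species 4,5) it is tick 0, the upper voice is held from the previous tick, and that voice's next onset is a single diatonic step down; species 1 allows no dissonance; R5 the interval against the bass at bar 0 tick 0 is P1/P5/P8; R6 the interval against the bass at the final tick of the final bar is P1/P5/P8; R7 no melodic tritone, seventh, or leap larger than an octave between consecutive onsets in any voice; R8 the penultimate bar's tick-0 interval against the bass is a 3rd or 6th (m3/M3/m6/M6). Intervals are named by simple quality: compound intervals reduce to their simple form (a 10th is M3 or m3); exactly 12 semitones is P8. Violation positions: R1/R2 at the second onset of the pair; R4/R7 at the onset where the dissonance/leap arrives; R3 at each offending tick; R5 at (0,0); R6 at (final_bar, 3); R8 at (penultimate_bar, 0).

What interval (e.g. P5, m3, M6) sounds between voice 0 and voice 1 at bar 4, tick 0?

M2

voice 0=F3 voice 1=G3 -> M2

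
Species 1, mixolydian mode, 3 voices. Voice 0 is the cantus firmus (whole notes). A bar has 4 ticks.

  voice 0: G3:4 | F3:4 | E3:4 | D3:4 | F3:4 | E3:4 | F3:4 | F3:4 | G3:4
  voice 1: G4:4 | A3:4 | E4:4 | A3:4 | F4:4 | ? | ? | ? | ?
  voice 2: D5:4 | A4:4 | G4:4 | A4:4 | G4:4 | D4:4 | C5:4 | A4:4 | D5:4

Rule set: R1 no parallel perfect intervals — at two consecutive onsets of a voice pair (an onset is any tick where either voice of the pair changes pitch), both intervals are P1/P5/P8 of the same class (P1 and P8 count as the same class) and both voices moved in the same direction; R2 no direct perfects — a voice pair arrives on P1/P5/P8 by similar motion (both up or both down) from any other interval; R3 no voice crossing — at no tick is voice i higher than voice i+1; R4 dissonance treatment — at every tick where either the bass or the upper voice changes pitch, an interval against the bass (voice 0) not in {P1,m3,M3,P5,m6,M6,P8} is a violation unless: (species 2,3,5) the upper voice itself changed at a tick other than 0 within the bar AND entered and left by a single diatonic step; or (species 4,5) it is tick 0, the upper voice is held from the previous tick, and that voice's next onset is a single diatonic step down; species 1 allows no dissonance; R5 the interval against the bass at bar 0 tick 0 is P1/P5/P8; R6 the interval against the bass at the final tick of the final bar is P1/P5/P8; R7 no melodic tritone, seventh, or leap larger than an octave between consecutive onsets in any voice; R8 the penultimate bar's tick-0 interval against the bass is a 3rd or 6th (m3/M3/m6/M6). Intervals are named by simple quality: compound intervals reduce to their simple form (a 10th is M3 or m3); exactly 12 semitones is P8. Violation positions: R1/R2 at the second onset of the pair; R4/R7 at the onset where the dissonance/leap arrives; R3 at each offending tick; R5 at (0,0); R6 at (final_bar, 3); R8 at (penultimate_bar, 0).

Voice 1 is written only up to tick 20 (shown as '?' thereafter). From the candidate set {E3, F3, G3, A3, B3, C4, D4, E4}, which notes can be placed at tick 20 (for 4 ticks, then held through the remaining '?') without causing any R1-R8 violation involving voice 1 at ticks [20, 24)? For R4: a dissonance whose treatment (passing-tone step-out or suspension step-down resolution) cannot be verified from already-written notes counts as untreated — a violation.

E3: violates R1,R7
F3: violates R4
G3: violates R2,R7
A3: violates R4
B3: violates R2,R7
C4: legal
D4: violates R2,R4
E4: violates R1,R3

{C4}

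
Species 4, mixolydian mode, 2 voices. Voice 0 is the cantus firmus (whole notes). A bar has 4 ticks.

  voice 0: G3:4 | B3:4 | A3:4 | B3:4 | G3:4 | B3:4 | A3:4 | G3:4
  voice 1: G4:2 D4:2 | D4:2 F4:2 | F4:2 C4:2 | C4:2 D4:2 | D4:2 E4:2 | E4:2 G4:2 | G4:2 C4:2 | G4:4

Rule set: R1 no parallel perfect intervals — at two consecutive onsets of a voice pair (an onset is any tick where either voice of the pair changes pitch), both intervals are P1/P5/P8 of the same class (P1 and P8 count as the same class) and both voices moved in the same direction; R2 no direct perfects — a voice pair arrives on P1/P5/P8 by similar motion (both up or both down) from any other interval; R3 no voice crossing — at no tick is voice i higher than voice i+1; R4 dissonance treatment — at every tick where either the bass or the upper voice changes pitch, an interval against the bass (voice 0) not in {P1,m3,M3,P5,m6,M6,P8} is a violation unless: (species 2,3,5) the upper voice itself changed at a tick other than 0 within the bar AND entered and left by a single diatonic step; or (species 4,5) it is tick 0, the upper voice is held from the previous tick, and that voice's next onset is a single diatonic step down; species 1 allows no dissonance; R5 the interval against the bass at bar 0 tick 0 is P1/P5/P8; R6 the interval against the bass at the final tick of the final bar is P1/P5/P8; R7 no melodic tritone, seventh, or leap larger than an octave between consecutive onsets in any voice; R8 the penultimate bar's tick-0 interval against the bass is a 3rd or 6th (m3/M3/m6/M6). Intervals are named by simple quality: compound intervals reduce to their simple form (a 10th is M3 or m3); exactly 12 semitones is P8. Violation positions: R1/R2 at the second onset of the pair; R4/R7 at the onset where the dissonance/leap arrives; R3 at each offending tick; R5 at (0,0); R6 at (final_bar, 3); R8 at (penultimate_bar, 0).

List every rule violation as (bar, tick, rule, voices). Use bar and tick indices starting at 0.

(1, 2, R4, (0, 1))
(3, 0, R4, (0, 1))
(5, 0, R4, (0, 1))
(6, 0, R4, (0, 1))
(6, 0, R8, (0, 1))

bar 0: v0=G3 v1=G4 downbeat P8
bar 1: v0=B3 v1=D4 downbeat m3
bar 2: v0=A3 v1=F4 downbeat m6
bar 3: v0=B3 v1=C4 downbeat m2
bar 4: v0=G3 v1=D4 downbeat P5
bar 5: v0=B3 v1=E4 downbeat P4
bar 6: v0=A3 v1=G4 downbeat m7
bar 7: v0=G3 v1=G4 downbeat P8
  -> R4 @ bar 1 tick 2 v(0, 1): B3/F4 TT untreated
  -> R4 @ bar 3 tick 0 v(0, 1): B3/C4 m2 untreated
  -> R4 @ bar 5 tick 0 v(0, 1): B3/E4 P4 untreated
  -> R4 @ bar 6 tick 0 v(0, 1): A3/G4 m7 untreated
  -> R8 @ bar 6 tick 0 v(0, 1): penult m7 not 3rd/6th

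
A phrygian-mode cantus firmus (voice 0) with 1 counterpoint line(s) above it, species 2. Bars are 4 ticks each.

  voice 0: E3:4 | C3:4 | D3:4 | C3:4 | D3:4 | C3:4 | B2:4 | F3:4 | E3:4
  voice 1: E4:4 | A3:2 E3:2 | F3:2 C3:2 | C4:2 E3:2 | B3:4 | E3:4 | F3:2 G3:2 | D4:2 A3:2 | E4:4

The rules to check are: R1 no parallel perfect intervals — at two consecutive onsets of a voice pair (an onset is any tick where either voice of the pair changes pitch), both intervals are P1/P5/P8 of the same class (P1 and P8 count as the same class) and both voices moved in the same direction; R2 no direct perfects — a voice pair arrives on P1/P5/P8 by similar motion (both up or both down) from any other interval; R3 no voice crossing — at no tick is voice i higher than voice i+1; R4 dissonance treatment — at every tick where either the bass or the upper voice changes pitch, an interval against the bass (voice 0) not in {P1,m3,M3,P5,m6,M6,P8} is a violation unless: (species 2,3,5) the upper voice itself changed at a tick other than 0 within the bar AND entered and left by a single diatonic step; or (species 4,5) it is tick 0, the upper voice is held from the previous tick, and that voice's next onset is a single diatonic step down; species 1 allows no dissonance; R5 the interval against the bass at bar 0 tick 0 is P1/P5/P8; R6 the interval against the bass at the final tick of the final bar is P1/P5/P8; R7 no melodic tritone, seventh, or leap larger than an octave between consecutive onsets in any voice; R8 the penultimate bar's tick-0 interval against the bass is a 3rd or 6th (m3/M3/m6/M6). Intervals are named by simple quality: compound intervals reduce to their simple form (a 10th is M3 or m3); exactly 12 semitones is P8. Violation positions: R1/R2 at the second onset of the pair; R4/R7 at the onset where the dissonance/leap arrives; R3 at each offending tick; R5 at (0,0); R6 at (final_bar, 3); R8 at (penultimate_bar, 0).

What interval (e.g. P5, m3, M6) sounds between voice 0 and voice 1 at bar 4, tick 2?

M6

voice 0=D3 voice 1=B3 -> M6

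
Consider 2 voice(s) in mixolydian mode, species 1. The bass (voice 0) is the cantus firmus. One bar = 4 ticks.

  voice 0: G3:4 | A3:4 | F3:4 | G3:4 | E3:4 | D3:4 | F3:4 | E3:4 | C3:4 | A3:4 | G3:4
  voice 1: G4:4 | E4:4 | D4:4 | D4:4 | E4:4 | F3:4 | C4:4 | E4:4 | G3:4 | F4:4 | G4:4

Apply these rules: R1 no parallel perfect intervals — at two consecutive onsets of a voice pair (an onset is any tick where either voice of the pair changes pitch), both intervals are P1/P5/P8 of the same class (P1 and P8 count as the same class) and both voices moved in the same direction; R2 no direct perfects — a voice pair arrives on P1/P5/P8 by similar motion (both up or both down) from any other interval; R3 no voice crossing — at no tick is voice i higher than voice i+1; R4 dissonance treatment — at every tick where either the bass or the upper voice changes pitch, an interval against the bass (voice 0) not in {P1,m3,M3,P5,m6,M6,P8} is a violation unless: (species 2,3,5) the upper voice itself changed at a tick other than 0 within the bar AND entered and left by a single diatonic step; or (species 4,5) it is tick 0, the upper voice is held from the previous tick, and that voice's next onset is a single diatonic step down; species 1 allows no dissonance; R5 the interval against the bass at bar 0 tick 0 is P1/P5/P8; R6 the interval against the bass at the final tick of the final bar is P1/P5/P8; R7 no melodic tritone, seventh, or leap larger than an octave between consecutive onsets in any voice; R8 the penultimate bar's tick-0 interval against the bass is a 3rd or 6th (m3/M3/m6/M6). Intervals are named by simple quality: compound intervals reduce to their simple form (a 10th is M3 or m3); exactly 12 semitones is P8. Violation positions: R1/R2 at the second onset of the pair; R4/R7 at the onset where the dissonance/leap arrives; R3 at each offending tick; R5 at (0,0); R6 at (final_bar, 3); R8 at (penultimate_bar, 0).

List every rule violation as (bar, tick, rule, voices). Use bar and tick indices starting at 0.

(5, 0, R7, (1,))
(6, 0, R2, (0, 1))
(8, 0, R2, (0, 1))
(9, 0, R7, (1,))

bar 0: v0=G3 v1=G4 downbeat P8
bar 1: v0=A3 v1=E4 downbeat P5
bar 2: v0=F3 v1=D4 downbeat M6
bar 3: v0=G3 v1=D4 downbeat P5
bar 4: v0=E3 v1=E4 downbeat P8
bar 5: v0=D3 v1=F3 downbeat m3
bar 6: v0=F3 v1=C4 downbeat P5
bar 7: v0=E3 v1=E4 downbeat P8
bar 8: v0=C3 v1=G3 downbeat P5
bar 9: v0=A3 v1=F4 downbeat m6
bar 10: v0=G3 v1=G4 downbeat P8
  -> R7 @ bar 5 tick 0 v(1,): E4->F3 leap 11st
  -> R2 @ bar 6 tick 0 v(0, 1): D3/F3 m3 -> F3/C4 P5 similar
  -> R2 @ bar 8 tick 0 v(0, 1): E3/E4 P8 -> C3/G3 P5 similar
  -> R7 @ bar 9 tick 0 v(1,): G3->F4 leap 10st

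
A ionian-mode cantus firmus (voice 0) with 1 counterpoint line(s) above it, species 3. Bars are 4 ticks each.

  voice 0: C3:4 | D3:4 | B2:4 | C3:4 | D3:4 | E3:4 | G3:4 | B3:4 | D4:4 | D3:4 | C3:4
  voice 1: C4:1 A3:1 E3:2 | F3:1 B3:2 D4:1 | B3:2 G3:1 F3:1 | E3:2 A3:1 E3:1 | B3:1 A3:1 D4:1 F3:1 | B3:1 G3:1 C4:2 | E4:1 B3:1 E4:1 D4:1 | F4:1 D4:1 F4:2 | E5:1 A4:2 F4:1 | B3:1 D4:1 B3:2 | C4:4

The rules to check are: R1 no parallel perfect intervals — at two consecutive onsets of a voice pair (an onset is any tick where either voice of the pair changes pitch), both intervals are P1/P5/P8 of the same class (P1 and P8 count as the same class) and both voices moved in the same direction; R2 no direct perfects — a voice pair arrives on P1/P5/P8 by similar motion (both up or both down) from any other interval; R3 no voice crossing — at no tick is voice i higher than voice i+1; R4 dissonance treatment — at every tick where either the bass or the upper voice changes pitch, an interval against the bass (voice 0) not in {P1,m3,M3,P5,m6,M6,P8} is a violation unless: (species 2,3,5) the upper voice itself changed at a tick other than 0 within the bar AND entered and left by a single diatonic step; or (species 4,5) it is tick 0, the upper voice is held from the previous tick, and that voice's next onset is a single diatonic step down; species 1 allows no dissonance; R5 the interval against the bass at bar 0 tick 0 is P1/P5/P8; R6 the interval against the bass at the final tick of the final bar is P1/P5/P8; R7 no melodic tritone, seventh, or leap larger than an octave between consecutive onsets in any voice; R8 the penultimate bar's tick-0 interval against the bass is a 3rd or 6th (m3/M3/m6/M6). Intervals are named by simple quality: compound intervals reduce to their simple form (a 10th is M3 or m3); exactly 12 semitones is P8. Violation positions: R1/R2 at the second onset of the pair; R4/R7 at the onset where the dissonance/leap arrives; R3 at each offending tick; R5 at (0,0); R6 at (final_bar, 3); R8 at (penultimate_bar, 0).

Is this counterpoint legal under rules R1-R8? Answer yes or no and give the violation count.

No (9 violations)

bar 0: v0=C3 v1=C4 (P8)
bar 1: v0=D3 v1=F3 (m3)
bar 2: v0=B2 v1=B3 (P8)
bar 3: v0=C3 v1=E3 (M3)
bar 4: v0=D3 v1=B3 (M6)
bar 5: v0=E3 v1=B3 (P5)
bar 6: v0=G3 v1=E4 (M6)
bar 7: v0=B3 v1=F4 (TT)
bar 8: v0=D4 v1=E5 (M2)
bar 9: v0=D3 v1=B3 (M6)
bar 10: v0=C3 v1=C4 (P8)
  R7 @ bar1.1: F3->B3 leap 6st
  R1 @ bar2.0: D3/D4 P8 -> B2/B3 P8 similar
  R2 @ bar5.0: D3/F3 m3 -> E3/B3 P5 similar
  R7 @ bar5.0: F3->B3 leap 6st
  R4 @ bar7.0: B3/F4 TT untreated
  R4 @ bar7.2: B3/F4 TT untreated
  R4 @ bar8.0: D4/E5 M2 untreated
  R7 @ bar8.0: F4->E5 leap 11st
  R7 @ bar9.0: F4->B3 leap 6st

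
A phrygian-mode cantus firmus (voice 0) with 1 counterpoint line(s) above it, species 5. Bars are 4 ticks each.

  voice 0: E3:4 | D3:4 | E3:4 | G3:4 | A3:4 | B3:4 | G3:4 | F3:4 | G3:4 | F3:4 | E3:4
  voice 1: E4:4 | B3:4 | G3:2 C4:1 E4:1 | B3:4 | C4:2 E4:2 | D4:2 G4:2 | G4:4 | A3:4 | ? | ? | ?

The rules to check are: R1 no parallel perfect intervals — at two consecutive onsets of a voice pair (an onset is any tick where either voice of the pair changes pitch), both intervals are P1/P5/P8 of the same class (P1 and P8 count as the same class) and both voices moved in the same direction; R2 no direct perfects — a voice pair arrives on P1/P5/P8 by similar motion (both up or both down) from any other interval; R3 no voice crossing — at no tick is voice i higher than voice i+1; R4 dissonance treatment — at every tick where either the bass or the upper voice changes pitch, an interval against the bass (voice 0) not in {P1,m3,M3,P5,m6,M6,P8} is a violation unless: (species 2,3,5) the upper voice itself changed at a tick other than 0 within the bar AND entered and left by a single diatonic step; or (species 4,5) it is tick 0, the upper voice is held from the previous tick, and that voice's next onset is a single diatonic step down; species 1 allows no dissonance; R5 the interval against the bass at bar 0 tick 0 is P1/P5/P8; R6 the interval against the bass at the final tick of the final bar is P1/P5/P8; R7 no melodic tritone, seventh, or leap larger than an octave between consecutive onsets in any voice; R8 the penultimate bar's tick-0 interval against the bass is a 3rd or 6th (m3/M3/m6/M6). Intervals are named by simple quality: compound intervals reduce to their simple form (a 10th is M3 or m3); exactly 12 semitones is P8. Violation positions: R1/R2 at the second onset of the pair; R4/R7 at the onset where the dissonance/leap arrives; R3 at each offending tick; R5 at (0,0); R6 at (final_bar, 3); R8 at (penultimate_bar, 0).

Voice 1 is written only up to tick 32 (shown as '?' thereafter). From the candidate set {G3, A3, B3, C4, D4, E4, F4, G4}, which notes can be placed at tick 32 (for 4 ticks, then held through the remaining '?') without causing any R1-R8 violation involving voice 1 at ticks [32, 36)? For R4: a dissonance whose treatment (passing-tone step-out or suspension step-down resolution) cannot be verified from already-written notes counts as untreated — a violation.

{B3, E4, G3}

G3: legal
A3: violates R4
B3: legal
C4: violates R4
D4: violates R2
E4: legal
F4: violates R4
G4: violates R2,R7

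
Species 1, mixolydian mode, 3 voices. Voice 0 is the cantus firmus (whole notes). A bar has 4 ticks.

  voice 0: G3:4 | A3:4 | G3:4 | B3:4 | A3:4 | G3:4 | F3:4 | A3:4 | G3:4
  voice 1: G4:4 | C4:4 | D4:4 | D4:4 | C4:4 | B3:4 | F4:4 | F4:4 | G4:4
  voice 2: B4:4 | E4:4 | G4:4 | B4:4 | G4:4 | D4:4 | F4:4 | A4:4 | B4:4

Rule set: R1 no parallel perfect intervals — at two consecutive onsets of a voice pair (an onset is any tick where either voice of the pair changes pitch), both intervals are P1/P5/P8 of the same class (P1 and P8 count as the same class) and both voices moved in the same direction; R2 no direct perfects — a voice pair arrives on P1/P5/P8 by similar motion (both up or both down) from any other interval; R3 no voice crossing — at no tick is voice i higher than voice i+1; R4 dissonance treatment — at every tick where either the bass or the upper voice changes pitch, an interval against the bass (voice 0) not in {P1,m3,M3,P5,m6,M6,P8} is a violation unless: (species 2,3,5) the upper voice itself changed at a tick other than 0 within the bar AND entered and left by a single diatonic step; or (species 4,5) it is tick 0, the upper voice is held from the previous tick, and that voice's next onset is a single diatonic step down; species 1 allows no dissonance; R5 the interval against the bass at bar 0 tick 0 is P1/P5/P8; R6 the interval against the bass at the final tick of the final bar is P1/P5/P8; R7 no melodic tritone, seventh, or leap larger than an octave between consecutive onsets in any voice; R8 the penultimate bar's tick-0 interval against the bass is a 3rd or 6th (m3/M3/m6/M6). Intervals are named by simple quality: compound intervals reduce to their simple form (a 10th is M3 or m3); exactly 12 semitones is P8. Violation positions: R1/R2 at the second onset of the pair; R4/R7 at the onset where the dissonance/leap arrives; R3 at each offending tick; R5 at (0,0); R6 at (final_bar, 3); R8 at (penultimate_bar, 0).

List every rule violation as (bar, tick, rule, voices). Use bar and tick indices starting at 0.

bar 0: v0=G3 v1=G4 v2=B4 downbeat M3
bar 1: v0=A3 v1=C4 v2=E4 downbeat P5
bar 2: v0=G3 v1=D4 v2=G4 downbeat P8
bar 3: v0=B3 v1=D4 v2=B4 downbeat P8
bar 4: v0=A3 v1=C4 v2=G4 downbeat m7
bar 5: v0=G3 v1=B3 v2=D4 downbeat P5
bar 6: v0=F3 v1=F4 v2=F4 downbeat P8
bar 7: v0=A3 v1=F4 v2=A4 downbeat P8
bar 8: v0=G3 v1=G4 v2=B4 downbeat M3
  -> R5 @ bar 0 tick 0 v(0, 2): opens on M3
  -> R1 @ bar 3 tick 0 v(0, 2): G3/G4 P8 -> B3/B4 P8 similar
  -> R2 @ bar 4 tick 0 v(1, 2): D4/B4 M6 -> C4/G4 P5 similar
  -> R4 @ bar 4 tick 0 v(0, 2): A3/G4 m7 untreated
  -> R2 @ bar 5 tick 0 v(0, 2): A3/G4 m7 -> G3/D4 P5 similar
  -> R2 @ bar 6 tick 0 v(1, 2): B3/D4 m3 -> F4/F4 P1 similar
  -> R7 @ bar 6 tick 0 v(1,): B3->F4 leap 6st
  -> R1 @ bar 7 tick 0 v(0, 2): F3/F4 P8 -> A3/A4 P8 similar
  -> R8 @ bar 7 tick 0 v(0, 2): penult P8 not 3rd/6th
  -> R6 @ bar 8 tick 3 v(0, 2): closes on M3

(0, 0, R5, (0, 2))
(3, 0, R1, (0, 2))
(4, 0, R2, (1, 2))
(4, 0, R4, (0, 2))
(5, 0, R2, (0, 2))
(6, 0, R2, (1, 2))
(6, 0, R7, (1,))
(7, 0, R1, (0, 2))
(7, 0, R8, (0, 2))
(8, 3, R6, (0, 2))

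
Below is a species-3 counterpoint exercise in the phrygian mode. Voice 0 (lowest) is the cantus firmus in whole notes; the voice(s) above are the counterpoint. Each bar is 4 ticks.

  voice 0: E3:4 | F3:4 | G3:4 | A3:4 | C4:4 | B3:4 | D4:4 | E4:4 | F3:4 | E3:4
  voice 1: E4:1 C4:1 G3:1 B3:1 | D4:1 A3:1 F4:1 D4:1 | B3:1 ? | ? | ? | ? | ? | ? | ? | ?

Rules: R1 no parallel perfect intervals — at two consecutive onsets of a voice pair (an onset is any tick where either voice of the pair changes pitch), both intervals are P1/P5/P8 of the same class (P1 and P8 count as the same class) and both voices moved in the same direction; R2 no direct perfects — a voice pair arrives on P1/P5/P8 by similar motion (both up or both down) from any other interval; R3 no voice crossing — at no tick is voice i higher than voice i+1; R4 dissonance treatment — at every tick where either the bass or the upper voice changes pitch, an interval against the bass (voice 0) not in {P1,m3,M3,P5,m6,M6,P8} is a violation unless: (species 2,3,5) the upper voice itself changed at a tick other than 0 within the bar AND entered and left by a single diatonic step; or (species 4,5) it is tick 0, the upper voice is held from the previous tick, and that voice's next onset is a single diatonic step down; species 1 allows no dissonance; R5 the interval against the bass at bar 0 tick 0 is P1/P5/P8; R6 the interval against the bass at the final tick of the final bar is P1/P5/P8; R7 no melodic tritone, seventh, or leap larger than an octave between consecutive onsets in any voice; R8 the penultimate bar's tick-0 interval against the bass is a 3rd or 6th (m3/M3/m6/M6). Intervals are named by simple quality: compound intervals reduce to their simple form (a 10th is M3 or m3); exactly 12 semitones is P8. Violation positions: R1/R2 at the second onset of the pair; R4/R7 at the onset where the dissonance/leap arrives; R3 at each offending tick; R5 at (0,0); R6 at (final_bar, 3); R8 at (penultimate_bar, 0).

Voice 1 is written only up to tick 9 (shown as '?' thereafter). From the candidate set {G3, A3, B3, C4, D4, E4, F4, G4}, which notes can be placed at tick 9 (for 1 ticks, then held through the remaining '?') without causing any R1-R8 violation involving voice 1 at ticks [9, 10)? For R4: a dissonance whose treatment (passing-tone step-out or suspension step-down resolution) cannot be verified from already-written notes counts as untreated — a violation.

{B3, D4, E4, G3, G4}

G3: legal
A3: violates R4
B3: legal
C4: violates R4
D4: legal
E4: legal
F4: violates R4,R7
G4: legal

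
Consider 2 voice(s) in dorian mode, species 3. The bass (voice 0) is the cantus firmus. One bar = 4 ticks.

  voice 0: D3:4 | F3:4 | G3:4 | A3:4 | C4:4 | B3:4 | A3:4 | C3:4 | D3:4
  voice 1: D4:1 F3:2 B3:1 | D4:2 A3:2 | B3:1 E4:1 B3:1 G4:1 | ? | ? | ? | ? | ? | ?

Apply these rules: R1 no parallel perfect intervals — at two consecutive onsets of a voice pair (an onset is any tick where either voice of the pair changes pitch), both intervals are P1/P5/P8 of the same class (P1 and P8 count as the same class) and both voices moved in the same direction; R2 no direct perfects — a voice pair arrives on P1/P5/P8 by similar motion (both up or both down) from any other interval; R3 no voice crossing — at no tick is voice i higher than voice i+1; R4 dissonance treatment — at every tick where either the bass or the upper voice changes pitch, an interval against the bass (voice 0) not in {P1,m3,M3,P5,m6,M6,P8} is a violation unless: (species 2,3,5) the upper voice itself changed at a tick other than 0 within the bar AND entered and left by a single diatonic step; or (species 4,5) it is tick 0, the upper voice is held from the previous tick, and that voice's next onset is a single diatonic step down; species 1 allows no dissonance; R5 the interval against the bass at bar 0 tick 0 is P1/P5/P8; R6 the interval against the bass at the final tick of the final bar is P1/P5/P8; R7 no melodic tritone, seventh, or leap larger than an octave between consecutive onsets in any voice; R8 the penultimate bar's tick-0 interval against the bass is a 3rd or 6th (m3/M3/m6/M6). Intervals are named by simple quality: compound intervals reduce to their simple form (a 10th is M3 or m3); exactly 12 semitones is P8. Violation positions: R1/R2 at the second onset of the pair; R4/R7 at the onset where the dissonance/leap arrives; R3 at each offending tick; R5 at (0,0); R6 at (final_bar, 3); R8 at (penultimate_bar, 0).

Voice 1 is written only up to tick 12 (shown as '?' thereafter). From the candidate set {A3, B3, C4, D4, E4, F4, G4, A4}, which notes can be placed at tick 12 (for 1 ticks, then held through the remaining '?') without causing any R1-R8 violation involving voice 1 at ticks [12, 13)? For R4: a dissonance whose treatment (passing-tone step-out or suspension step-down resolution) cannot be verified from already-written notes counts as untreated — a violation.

{C4, E4, F4}

A3: violates R7
B3: violates R4
C4: legal
D4: violates R4
E4: legal
F4: legal
G4: violates R4
A4: violates R1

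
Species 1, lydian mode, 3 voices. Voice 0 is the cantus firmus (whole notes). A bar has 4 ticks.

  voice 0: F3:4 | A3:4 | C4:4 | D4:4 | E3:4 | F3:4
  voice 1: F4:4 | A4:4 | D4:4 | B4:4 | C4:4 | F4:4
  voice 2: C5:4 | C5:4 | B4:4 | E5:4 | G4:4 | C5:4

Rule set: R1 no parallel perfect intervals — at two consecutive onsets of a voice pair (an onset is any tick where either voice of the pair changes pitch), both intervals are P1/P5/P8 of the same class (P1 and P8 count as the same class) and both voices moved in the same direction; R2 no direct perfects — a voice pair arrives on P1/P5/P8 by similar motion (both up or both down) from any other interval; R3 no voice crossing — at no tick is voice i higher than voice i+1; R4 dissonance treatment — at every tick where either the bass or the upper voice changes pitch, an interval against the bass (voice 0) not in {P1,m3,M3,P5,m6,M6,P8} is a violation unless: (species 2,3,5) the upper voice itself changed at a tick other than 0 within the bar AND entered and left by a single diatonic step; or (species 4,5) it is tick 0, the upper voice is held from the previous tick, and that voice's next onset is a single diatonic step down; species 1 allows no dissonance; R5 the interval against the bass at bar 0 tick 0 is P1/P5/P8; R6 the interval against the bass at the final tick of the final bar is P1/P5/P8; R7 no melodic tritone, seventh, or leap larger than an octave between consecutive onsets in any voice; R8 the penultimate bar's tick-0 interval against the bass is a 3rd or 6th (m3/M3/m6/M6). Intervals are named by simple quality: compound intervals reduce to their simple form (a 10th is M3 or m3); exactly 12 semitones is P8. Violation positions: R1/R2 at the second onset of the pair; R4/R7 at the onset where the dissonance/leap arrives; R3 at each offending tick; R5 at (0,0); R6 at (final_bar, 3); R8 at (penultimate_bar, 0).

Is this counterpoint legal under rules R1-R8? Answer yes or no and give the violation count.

No (10 violations)

bar 0: v0=F3 v1=F4 v2=C5 (P5)
bar 1: v0=A3 v1=A4 v2=C5 (m3)
bar 2: v0=C4 v1=D4 v2=B4 (M7)
bar 3: v0=D4 v1=B4 v2=E5 (M2)
bar 4: v0=E3 v1=C4 v2=G4 (m3)
bar 5: v0=F3 v1=F4 v2=C5 (P5)
  R1 @ bar1.0: F3/F4 P8 -> A3/A4 P8 similar
  R4 @ bar2.0: C4/D4 M2 untreated
  R4 @ bar2.0: C4/B4 M7 untreated
  R4 @ bar3.0: D4/E5 M2 untreated
  R2 @ bar4.0: B4/E5 P4 -> C4/G4 P5 similar
  R7 @ bar4.0: D4->E3 leap 10st
  R7 @ bar4.0: B4->C4 leap 11st
  R1 @ bar5.0: C4/G4 P5 -> F4/C5 P5 similar
  R2 @ bar5.0: E3/C4 m6 -> F3/F4 P8 similar
  R2 @ bar5.0: E3/G4 m3 -> F3/C5 P5 similar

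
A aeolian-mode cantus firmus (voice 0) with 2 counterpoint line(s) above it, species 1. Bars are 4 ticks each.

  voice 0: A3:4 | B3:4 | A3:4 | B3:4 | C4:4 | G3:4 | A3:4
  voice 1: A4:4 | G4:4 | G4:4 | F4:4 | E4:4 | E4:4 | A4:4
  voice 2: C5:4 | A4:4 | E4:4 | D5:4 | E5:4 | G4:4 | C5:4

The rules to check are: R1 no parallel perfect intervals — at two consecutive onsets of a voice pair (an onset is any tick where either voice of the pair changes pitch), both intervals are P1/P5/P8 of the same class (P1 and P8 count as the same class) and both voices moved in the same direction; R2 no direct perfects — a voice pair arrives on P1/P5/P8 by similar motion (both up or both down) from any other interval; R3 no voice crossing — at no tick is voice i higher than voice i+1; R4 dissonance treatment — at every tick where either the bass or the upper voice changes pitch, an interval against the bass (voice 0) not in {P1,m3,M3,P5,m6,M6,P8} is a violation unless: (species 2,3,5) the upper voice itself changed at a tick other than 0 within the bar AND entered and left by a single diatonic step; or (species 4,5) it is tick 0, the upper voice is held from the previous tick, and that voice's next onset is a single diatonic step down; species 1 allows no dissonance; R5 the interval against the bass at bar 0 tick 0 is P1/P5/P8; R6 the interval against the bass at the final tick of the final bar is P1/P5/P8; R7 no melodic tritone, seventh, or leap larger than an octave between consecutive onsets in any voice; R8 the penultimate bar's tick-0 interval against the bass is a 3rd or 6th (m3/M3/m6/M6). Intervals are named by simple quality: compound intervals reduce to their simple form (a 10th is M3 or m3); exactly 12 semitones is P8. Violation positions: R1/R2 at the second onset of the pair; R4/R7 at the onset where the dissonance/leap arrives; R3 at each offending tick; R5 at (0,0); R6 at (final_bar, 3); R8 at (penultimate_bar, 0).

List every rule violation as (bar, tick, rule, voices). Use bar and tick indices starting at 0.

bar 0: v0=A3 v1=A4 v2=C5 downbeat m3
bar 1: v0=B3 v1=G4 v2=A4 downbeat m7
bar 2: v0=A3 v1=G4 v2=E4 downbeat P5
bar 3: v0=B3 v1=F4 v2=D5 downbeat m3
bar 4: v0=C4 v1=E4 v2=E5 downbeat M3
bar 5: v0=G3 v1=E4 v2=G4 downbeat P8
bar 6: v0=A3 v1=A4 v2=C5 downbeat m3
  -> R5 @ bar 0 tick 0 v(0, 2): opens on m3
  -> R4 @ bar 1 tick 0 v(0, 2): B3/A4 m7 untreated
  -> R2 @ bar 2 tick 0 v(0, 2): B3/A4 m7 -> A3/E4 P5 similar
  -> R3 @ bar 2 tick 0 v(1, 2): G4 above E4
  -> R4 @ bar 2 tick 0 v(0, 1): A3/G4 m7 untreated
  -> R3 @ bar 2 tick 1 v(1, 2): G4 above E4
  -> R3 @ bar 2 tick 2 v(1, 2): G4 above E4
  -> R3 @ bar 2 tick 3 v(1, 2): G4 above E4
  -> R4 @ bar 3 tick 0 v(0, 1): B3/F4 TT untreated
  -> R7 @ bar 3 tick 0 v(2,): E4->D5 leap 10st
  -> R2 @ bar 5 tick 0 v(0, 2): C4/E5 M3 -> G3/G4 P8 similar
  -> R8 @ bar 5 tick 0 v(0, 2): penult P8 not 3rd/6th
  -> R2 @ bar 6 tick 0 v(0, 1): G3/E4 M6 -> A3/A4 P8 similar
  -> R6 @ bar 6 tick 3 v(0, 2): closes on m3

(0, 0, R5, (0, 2))
(1, 0, R4, (0, 2))
(2, 0, R2, (0, 2))
(2, 0, R3, (1, 2))
(2, 0, R4, (0, 1))
(2, 1, R3, (1, 2))
(2, 2, R3, (1, 2))
(2, 3, R3, (1, 2))
(3, 0, R4, (0, 1))
(3, 0, R7, (2,))
(5, 0, R2, (0, 2))
(5, 0, R8, (0, 2))
(6, 0, R2, (0, 1))
(6, 3, R6, (0, 2))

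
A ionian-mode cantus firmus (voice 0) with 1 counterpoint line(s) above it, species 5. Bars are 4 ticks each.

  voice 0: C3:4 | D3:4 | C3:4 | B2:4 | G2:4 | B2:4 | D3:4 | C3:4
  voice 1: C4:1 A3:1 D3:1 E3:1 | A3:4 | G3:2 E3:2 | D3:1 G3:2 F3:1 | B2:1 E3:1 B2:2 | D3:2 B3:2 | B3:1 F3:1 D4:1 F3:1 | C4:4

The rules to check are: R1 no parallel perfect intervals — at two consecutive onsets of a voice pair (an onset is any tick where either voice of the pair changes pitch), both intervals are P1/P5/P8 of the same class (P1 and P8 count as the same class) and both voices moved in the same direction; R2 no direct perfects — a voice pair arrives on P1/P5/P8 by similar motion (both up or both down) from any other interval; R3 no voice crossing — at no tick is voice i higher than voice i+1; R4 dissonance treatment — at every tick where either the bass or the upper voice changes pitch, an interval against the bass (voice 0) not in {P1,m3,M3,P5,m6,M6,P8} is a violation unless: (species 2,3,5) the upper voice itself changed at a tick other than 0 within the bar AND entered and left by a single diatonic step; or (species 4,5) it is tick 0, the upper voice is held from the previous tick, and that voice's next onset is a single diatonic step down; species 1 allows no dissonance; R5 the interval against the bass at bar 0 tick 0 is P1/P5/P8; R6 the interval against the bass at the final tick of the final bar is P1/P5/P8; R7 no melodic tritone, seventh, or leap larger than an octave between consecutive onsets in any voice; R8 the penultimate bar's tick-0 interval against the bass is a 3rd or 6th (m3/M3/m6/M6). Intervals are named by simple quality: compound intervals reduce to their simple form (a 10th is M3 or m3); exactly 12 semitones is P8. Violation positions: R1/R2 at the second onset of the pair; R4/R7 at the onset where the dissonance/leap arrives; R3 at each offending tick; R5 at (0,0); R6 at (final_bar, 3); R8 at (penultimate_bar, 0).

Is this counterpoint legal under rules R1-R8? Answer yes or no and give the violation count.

bar 0: v0=C3 v1=C4 (P8)
bar 1: v0=D3 v1=A3 (P5)
bar 2: v0=C3 v1=G3 (P5)
bar 3: v0=B2 v1=D3 (m3)
bar 4: v0=G2 v1=B2 (M3)
bar 5: v0=B2 v1=D3 (m3)
bar 6: v0=D3 v1=B3 (M6)
bar 7: v0=C3 v1=C4 (P8)
  R4 @ bar0.2: C3/D3 M2 untreated
  R2 @ bar1.0: C3/E3 M3 -> D3/A3 P5 similar
  R1 @ bar2.0: D3/A3 P5 -> C3/G3 P5 similar
  R4 @ bar3.3: B2/F3 TT untreated
  R7 @ bar4.0: F3->B2 leap 6st
  R7 @ bar6.1: B3->F3 leap 6st

No (6 violations)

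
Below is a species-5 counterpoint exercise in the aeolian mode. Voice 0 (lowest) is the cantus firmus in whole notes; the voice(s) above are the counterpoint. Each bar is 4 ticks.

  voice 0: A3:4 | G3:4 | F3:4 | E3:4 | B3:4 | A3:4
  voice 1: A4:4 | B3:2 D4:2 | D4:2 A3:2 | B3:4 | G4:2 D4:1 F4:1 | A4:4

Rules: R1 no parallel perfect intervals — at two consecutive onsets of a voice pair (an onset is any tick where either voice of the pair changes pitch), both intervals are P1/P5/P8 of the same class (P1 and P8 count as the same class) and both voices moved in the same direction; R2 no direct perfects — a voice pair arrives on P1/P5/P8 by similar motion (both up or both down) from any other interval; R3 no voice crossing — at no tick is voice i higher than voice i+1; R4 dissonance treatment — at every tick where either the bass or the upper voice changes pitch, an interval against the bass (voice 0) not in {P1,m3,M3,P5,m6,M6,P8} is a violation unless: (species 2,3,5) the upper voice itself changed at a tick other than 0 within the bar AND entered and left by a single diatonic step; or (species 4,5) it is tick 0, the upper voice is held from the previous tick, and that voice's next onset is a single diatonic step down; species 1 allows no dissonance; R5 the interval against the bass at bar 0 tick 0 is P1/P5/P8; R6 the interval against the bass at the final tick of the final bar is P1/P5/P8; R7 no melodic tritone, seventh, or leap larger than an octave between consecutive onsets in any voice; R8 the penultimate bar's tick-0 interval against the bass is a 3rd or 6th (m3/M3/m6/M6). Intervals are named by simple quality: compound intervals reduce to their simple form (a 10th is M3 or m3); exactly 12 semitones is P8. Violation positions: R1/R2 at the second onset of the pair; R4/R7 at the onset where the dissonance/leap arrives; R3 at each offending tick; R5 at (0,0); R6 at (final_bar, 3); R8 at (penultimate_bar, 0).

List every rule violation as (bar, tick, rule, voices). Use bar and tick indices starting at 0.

(1, 0, R7, (1,))
(4, 3, R4, (0, 1))

bar 0: v0=A3 v1=A4 downbeat P8
bar 1: v0=G3 v1=B3 downbeat M3
bar 2: v0=F3 v1=D4 downbeat M6
bar 3: v0=E3 v1=B3 downbeat P5
bar 4: v0=B3 v1=G4 downbeat m6
bar 5: v0=A3 v1=A4 downbeat P8
  -> R7 @ bar 1 tick 0 v(1,): A4->B3 leap 10st
  -> R4 @ bar 4 tick 3 v(0, 1): B3/F4 TT untreated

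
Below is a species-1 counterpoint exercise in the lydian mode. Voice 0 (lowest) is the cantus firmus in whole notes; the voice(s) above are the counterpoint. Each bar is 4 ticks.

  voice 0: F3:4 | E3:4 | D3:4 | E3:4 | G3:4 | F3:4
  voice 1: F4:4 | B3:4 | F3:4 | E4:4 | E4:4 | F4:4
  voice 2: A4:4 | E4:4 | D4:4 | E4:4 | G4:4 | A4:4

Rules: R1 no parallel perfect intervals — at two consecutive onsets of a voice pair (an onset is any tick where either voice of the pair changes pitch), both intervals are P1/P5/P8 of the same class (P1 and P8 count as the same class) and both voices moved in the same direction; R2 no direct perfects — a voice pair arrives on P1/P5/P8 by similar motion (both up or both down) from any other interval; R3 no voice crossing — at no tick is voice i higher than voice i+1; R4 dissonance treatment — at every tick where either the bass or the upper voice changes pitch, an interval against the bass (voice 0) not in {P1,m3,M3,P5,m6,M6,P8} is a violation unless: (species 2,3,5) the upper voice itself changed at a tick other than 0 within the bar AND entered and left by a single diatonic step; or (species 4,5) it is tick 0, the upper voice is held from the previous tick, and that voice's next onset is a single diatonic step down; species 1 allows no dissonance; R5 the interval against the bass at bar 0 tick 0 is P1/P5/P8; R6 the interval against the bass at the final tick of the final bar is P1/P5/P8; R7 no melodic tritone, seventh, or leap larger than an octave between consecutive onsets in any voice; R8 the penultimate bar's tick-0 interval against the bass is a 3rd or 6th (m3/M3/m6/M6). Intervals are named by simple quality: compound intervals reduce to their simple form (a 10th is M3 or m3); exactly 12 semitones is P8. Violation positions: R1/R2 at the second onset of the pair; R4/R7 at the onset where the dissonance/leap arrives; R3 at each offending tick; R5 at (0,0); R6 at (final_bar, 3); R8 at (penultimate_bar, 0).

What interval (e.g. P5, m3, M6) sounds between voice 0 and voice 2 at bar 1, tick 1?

P8

voice 0=E3 voice 2=E4 -> P8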